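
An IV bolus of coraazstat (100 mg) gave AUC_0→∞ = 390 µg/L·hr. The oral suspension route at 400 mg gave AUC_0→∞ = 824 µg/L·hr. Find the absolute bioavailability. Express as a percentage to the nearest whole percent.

F = (AUC_ev / D_ev) / (AUC_iv / D_iv)
  = (824/400) / (390/100)
  = 2.06 / 3.9 = 0.5282
  = 52.82%

F = 53%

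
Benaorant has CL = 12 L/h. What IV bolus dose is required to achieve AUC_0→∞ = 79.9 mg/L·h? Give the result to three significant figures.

Dose_iv = CL × AUC_0→∞
     = 12 × 79.9 = 958.8 mg

Dose = 959 mg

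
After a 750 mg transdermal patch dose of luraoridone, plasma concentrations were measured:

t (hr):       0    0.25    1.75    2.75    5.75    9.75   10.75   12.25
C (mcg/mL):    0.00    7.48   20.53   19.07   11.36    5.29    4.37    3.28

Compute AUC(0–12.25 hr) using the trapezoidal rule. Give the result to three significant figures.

Trapezoidal AUC_0→12.25:
  [0→0.25]: (0.00+7.48)/2 × 0.25 = 0.935
  [0.25→1.75]: (7.48+20.53)/2 × 1.5 = 21.0075
  [1.75→2.75]: (20.53+19.07)/2 × 1 = 19.8
  [2.75→5.75]: (19.07+11.36)/2 × 3 = 45.645
  [5.75→9.75]: (11.36+5.29)/2 × 4 = 33.3
  [9.75→10.75]: (5.29+4.37)/2 × 1 = 4.83
  [10.75→12.25]: (4.37+3.28)/2 × 1.5 = 5.7375
  Sum = 131.255 mcg/mL·hr

AUC = 131 mcg/mL·hr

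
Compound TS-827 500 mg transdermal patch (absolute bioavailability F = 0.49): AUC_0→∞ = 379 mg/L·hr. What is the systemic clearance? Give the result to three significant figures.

CL = 0.646 L/hr

CL = F × Dose / AUC_0→∞
   = 0.49 × 500 / 379 = 0.646438 L/hr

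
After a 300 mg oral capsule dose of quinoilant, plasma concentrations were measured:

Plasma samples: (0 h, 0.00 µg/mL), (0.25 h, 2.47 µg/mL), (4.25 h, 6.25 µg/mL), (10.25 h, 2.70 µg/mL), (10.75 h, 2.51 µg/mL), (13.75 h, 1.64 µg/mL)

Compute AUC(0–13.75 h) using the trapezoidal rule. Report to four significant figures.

AUC = 52.13 µg/mL·h

Trapezoidal AUC_0→13.75:
  [0→0.25]: (0.00+2.47)/2 × 0.25 = 0.30875
  [0.25→4.25]: (2.47+6.25)/2 × 4 = 17.44
  [4.25→10.25]: (6.25+2.70)/2 × 6 = 26.85
  [10.25→10.75]: (2.70+2.51)/2 × 0.5 = 1.3025
  [10.75→13.75]: (2.51+1.64)/2 × 3 = 6.225
  Sum = 52.12625 µg/mL·h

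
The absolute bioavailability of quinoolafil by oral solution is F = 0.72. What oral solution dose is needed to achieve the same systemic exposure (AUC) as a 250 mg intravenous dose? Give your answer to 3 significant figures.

For equal systemic exposure: F × D_ev = D_iv
D_ev = D_iv / F = 250 / 0.72 = 347.222 mg

D_oral = 347 mg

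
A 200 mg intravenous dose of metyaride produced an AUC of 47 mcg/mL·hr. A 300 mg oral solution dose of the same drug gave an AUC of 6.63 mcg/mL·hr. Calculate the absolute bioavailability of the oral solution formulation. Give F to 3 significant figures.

F = 0.0940

F = (AUC_ev / D_ev) / (AUC_iv / D_iv)
  = (6.63/300) / (47/200)
  = 0.0221 / 0.235 = 0.0940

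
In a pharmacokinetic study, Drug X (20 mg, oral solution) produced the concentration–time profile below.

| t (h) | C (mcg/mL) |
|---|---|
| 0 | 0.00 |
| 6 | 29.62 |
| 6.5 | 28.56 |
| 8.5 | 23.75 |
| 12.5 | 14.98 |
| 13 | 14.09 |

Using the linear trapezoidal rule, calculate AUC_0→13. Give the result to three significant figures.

AUC = 240 mcg/mL·h

Trapezoidal AUC_0→13:
  [0→6]: (0.00+29.62)/2 × 6 = 88.86
  [6→6.5]: (29.62+28.56)/2 × 0.5 = 14.545
  [6.5→8.5]: (28.56+23.75)/2 × 2 = 52.31
  [8.5→12.5]: (23.75+14.98)/2 × 4 = 77.46
  [12.5→13]: (14.98+14.09)/2 × 0.5 = 7.2675
  Sum = 240.4425 mcg/mL·h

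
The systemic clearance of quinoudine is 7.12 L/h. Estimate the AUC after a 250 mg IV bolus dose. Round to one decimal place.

AUC_0→∞ = Dose_iv / CL
        = 250 / 7.12 = 35.1124 mg/L·h

AUC = 35.1 mg/L·h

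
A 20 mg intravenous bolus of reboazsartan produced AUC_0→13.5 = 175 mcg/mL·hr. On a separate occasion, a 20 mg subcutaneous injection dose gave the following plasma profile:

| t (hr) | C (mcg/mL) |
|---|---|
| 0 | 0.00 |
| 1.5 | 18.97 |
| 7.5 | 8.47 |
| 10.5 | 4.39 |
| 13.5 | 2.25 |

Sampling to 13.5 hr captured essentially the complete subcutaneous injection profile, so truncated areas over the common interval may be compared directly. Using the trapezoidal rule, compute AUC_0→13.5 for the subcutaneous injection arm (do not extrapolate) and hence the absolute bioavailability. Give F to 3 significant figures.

F = 0.719

Trapezoidal AUC_0→13.5 (subcutaneous injection):
  [0→1.5]: (0.00+18.97)/2 × 1.5 = 14.2275
  [1.5→7.5]: (18.97+8.47)/2 × 6 = 82.32
  [7.5→10.5]: (8.47+4.39)/2 × 3 = 19.29
  [10.5→13.5]: (4.39+2.25)/2 × 3 = 9.96
  Sum = 125.7975 mcg/mL·hr
F = (AUC_ev/D_ev)/(AUC_iv/D_iv) = (125.7975/20)/(175/20) = 6.289875/8.75 = 0.7188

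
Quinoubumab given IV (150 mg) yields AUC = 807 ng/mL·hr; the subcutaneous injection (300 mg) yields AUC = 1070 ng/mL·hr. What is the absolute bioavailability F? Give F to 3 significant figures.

F = 0.663

F = (AUC_ev / D_ev) / (AUC_iv / D_iv)
  = (1070/300) / (807/150)
  = 3.56667 / 5.38 = 0.6629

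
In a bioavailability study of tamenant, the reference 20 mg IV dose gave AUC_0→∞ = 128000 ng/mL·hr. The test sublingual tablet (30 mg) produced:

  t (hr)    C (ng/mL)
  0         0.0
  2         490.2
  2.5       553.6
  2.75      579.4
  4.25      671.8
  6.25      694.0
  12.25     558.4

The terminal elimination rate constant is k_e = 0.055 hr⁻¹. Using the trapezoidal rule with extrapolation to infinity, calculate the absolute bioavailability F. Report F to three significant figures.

F = 0.0891

Trapezoidal AUC_0→12.25 (sublingual tablet):
  [0→2]: (0.0+490.2)/2 × 2 = 490.2
  [2→2.5]: (490.2+553.6)/2 × 0.5 = 260.95
  [2.5→2.75]: (553.6+579.4)/2 × 0.25 = 141.625
  [2.75→4.25]: (579.4+671.8)/2 × 1.5 = 938.4
  [4.25→6.25]: (671.8+694.0)/2 × 2 = 1365.8
  [6.25→12.25]: (694.0+558.4)/2 × 6 = 3757.2
  Sum = 6954.175 ng/mL·hr
Tail: C_last/k_e = 558.4/0.055 = 10152.727
AUC_0→∞ (sublingual tablet) = 6954.175 + 10152.727 = 17106.902 ng/mL·hr
F = (AUC_ev/D_ev)/(AUC_iv/D_iv) = (17106.902/30)/(128000/20) = 570.23/6400 = 0.0891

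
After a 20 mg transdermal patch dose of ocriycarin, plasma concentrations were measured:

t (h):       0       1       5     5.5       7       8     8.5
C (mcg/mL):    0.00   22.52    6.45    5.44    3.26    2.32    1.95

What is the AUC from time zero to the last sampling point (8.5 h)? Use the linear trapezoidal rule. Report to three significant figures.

AUC = 82.6 mcg/mL·h

Trapezoidal AUC_0→8.5:
  [0→1]: (0.00+22.52)/2 × 1 = 11.26
  [1→5]: (22.52+6.45)/2 × 4 = 57.94
  [5→5.5]: (6.45+5.44)/2 × 0.5 = 2.9725
  [5.5→7]: (5.44+3.26)/2 × 1.5 = 6.525
  [7→8]: (3.26+2.32)/2 × 1 = 2.79
  [8→8.5]: (2.32+1.95)/2 × 0.5 = 1.0675
  Sum = 82.555 mcg/mL·h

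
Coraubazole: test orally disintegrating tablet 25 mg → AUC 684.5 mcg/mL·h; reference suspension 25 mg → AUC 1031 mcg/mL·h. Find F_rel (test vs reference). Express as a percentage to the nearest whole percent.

F_rel = 66%

F_rel = (AUC_test/D_test) / (AUC_ref/D_ref)
      = (684.5/25) / (1031/25)
      = 27.38 / 41.24 = 0.6639 = 66.39%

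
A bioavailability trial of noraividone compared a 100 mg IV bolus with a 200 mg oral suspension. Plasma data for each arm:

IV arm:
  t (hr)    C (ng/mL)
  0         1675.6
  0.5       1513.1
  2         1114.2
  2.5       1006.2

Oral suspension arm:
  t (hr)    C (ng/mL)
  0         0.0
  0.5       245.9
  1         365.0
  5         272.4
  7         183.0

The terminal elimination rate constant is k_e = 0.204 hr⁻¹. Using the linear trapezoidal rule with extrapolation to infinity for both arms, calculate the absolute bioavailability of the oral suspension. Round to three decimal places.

Trapezoidal AUC_0→2.5 (IV):
  [0→0.5]: (1675.6+1513.1)/2 × 0.5 = 797.175
  [0.5→2]: (1513.1+1114.2)/2 × 1.5 = 1970.475
  [2→2.5]: (1114.2+1006.2)/2 × 0.5 = 530.1
  Sum = 3297.75 ng/mL·hr
IV tail: 1006.2/0.204 = 4932.353; AUC_iv,0→∞ = 3297.75 + 4932.353 = 8230.103 ng/mL·hr
Trapezoidal AUC_0→7 (oral suspension):
  [0→0.5]: (0.0+245.9)/2 × 0.5 = 61.475
  [0.5→1]: (245.9+365.0)/2 × 0.5 = 152.725
  [1→5]: (365.0+272.4)/2 × 4 = 1274.8
  [5→7]: (272.4+183.0)/2 × 2 = 455.4
  Sum = 1944.4 ng/mL·hr
oral suspension tail: 183.0/0.204 = 897.059; AUC_ev,0→∞ = 1944.4 + 897.059 = 2841.459 ng/mL·hr
F = (AUC_ev/D_ev)/(AUC_iv/D_iv) = (2841.459/200)/(8230.103/100) = 14.207295/82.30103 = 0.1726

F = 0.173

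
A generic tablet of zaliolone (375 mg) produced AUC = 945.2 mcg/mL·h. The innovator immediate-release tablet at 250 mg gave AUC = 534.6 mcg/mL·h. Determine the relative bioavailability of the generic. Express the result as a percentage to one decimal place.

F_rel = (AUC_test/D_test) / (AUC_ref/D_ref)
      = (945.2/375) / (534.6/250)
      = 2.52053 / 2.1384 = 1.1787 = 117.87%

F_rel = 117.9%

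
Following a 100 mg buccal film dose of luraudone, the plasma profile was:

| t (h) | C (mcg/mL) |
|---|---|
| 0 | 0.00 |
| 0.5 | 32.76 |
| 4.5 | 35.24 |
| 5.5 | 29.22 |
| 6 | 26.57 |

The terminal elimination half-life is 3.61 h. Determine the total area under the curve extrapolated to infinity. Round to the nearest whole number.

AUC = 329 mcg/mL·h

Trapezoidal AUC_0→6:
  [0→0.5]: (0.00+32.76)/2 × 0.5 = 8.19
  [0.5→4.5]: (32.76+35.24)/2 × 4 = 136.0
  [4.5→5.5]: (35.24+29.22)/2 × 1 = 32.23
  [5.5→6]: (29.22+26.57)/2 × 0.5 = 13.9475
  Sum = 190.3675 mcg/mL·h
k_e = ln2 / t½ = 0.693147 / 3.61 = 0.1920 h^-1
Extrapolated tail: C_last / k_e = 26.57 / 0.192 = 138.385
AUC_0→∞ = 190.3675 + 138.385 = 328.7525 mcg/mL·h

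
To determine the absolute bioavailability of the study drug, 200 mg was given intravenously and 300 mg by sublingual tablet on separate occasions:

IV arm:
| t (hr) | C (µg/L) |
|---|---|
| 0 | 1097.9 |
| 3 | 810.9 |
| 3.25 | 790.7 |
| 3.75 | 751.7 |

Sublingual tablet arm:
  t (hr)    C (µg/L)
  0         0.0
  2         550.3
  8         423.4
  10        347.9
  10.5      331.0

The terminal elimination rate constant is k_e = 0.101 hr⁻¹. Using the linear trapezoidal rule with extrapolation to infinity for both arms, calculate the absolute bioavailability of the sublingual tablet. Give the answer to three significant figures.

Trapezoidal AUC_0→3.75 (IV):
  [0→3]: (1097.9+810.9)/2 × 3 = 2863.2
  [3→3.25]: (810.9+790.7)/2 × 0.25 = 200.2
  [3.25→3.75]: (790.7+751.7)/2 × 0.5 = 385.6
  Sum = 3449.0 µg/L·hr
IV tail: 751.7/0.101 = 7442.574; AUC_iv,0→∞ = 3449.0 + 7442.574 = 10891.574 µg/L·hr
Trapezoidal AUC_0→10.5 (sublingual tablet):
  [0→2]: (0.0+550.3)/2 × 2 = 550.3
  [2→8]: (550.3+423.4)/2 × 6 = 2921.1
  [8→10]: (423.4+347.9)/2 × 2 = 771.3
  [10→10.5]: (347.9+331.0)/2 × 0.5 = 169.725
  Sum = 4412.425 µg/L·hr
sublingual tablet tail: 331.0/0.101 = 3277.228; AUC_ev,0→∞ = 4412.425 + 3277.228 = 7689.653 µg/L·hr
F = (AUC_ev/D_ev)/(AUC_iv/D_iv) = (7689.653/300)/(10891.574/200) = 25.6322/54.45787 = 0.4707

F = 0.471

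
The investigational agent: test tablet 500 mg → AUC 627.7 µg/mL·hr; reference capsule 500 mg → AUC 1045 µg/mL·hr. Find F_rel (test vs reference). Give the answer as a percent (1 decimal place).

F_rel = 60.1%

F_rel = (AUC_test/D_test) / (AUC_ref/D_ref)
      = (627.7/500) / (1045/500)
      = 1.2554 / 2.09 = 0.6007 = 60.07%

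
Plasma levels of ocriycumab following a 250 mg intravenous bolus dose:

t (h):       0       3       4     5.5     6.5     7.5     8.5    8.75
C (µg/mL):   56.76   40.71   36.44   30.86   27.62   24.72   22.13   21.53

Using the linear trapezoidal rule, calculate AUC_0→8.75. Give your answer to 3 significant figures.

AUC = 320 µg/mL·h

Trapezoidal AUC_0→8.75:
  [0→3]: (56.76+40.71)/2 × 3 = 146.205
  [3→4]: (40.71+36.44)/2 × 1 = 38.575
  [4→5.5]: (36.44+30.86)/2 × 1.5 = 50.475
  [5.5→6.5]: (30.86+27.62)/2 × 1 = 29.24
  [6.5→7.5]: (27.62+24.72)/2 × 1 = 26.17
  [7.5→8.5]: (24.72+22.13)/2 × 1 = 23.425
  [8.5→8.75]: (22.13+21.53)/2 × 0.25 = 5.4575
  Sum = 319.5475 µg/mL·h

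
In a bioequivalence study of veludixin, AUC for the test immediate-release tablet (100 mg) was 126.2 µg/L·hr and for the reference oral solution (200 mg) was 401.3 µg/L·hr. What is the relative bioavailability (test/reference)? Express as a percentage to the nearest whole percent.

F_rel = (AUC_test/D_test) / (AUC_ref/D_ref)
      = (126.2/100) / (401.3/200)
      = 1.262 / 2.0065 = 0.6290 = 62.90%

F_rel = 63%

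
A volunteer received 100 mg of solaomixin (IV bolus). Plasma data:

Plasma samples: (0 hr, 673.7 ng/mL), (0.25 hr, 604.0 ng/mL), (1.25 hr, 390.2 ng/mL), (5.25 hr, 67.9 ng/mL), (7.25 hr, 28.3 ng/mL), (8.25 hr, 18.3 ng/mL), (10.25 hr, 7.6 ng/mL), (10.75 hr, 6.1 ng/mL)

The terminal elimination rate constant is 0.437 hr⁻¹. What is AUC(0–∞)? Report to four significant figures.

Trapezoidal AUC_0→10.75:
  [0→0.25]: (673.7+604.0)/2 × 0.25 = 159.7125
  [0.25→1.25]: (604.0+390.2)/2 × 1 = 497.1
  [1.25→5.25]: (390.2+67.9)/2 × 4 = 916.2
  [5.25→7.25]: (67.9+28.3)/2 × 2 = 96.2
  [7.25→8.25]: (28.3+18.3)/2 × 1 = 23.3
  [8.25→10.25]: (18.3+7.6)/2 × 2 = 25.9
  [10.25→10.75]: (7.6+6.1)/2 × 0.5 = 3.425
  Sum = 1721.8375 ng/mL·hr
Extrapolated tail: C_last / k_e = 6.1 / 0.437 = 13.959
AUC_0→∞ = 1721.8375 + 13.959 = 1735.7965 ng/mL·hr

AUC = 1736 ng/mL·hr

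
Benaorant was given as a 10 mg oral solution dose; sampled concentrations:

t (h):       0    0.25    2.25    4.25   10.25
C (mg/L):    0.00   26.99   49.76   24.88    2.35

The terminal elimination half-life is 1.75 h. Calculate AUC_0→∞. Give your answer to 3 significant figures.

AUC = 242 mg/L·h

Trapezoidal AUC_0→10.25:
  [0→0.25]: (0.00+26.99)/2 × 0.25 = 3.37375
  [0.25→2.25]: (26.99+49.76)/2 × 2 = 76.75
  [2.25→4.25]: (49.76+24.88)/2 × 2 = 74.64
  [4.25→10.25]: (24.88+2.35)/2 × 6 = 81.69
  Sum = 236.45375 mg/L·h
k_e = ln2 / t½ = 0.693147 / 1.75 = 0.3961 h^-1
Extrapolated tail: C_last / k_e = 2.35 / 0.3961 = 5.933
AUC_0→∞ = 236.45375 + 5.933 = 242.38675 mg/L·h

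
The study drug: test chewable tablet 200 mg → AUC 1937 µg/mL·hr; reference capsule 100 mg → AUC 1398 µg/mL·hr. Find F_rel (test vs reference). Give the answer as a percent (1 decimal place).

F_rel = (AUC_test/D_test) / (AUC_ref/D_ref)
      = (1937/200) / (1398/100)
      = 9.685 / 13.98 = 0.6928 = 69.28%

F_rel = 69.3%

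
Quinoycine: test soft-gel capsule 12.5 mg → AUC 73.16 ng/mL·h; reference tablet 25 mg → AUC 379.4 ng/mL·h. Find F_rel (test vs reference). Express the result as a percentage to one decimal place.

F_rel = 38.6%

F_rel = (AUC_test/D_test) / (AUC_ref/D_ref)
      = (73.16/12.5) / (379.4/25)
      = 5.8528 / 15.176 = 0.3857 = 38.57%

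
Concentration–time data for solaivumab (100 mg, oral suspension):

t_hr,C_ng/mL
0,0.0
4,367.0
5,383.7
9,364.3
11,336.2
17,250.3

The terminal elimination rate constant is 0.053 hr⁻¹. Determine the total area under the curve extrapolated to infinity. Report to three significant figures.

Trapezoidal AUC_0→17:
  [0→4]: (0.0+367.0)/2 × 4 = 734.0
  [4→5]: (367.0+383.7)/2 × 1 = 375.35
  [5→9]: (383.7+364.3)/2 × 4 = 1496.0
  [9→11]: (364.3+336.2)/2 × 2 = 700.5
  [11→17]: (336.2+250.3)/2 × 6 = 1759.5
  Sum = 5065.35 ng/mL·hr
Extrapolated tail: C_last / k_e = 250.3 / 0.053 = 4722.642
AUC_0→∞ = 5065.35 + 4722.642 = 9787.992 ng/mL·hr

AUC = 9790 ng/mL·hr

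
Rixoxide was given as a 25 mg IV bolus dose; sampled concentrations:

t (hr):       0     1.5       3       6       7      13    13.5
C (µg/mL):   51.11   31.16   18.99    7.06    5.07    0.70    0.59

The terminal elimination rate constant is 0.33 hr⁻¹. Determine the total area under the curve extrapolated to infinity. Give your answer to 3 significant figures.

AUC = 164 µg/mL·hr

Trapezoidal AUC_0→13.5:
  [0→1.5]: (51.11+31.16)/2 × 1.5 = 61.7025
  [1.5→3]: (31.16+18.99)/2 × 1.5 = 37.6125
  [3→6]: (18.99+7.06)/2 × 3 = 39.075
  [6→7]: (7.06+5.07)/2 × 1 = 6.065
  [7→13]: (5.07+0.70)/2 × 6 = 17.31
  [13→13.5]: (0.70+0.59)/2 × 0.5 = 0.3225
  Sum = 162.0875 µg/mL·hr
Extrapolated tail: C_last / k_e = 0.59 / 0.33 = 1.788
AUC_0→∞ = 162.0875 + 1.788 = 163.8755 µg/mL·hr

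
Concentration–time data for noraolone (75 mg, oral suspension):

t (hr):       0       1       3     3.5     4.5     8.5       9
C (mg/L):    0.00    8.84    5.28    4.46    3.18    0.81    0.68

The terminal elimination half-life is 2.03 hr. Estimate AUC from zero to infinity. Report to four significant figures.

Trapezoidal AUC_0→9:
  [0→1]: (0.00+8.84)/2 × 1 = 4.42
  [1→3]: (8.84+5.28)/2 × 2 = 14.12
  [3→3.5]: (5.28+4.46)/2 × 0.5 = 2.435
  [3.5→4.5]: (4.46+3.18)/2 × 1 = 3.82
  [4.5→8.5]: (3.18+0.81)/2 × 4 = 7.98
  [8.5→9]: (0.81+0.68)/2 × 0.5 = 0.3725
  Sum = 33.1475 mg/L·hr
k_e = ln2 / t½ = 0.693147 / 2.03 = 0.3415 hr^-1
Extrapolated tail: C_last / k_e = 0.68 / 0.3415 = 1.991
AUC_0→∞ = 33.1475 + 1.991 = 35.1385 mg/L·hr

AUC = 35.14 mg/L·hr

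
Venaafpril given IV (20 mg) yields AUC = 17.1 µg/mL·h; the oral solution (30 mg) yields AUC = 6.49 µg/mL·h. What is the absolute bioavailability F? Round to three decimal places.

F = 0.253

F = (AUC_ev / D_ev) / (AUC_iv / D_iv)
  = (6.49/30) / (17.1/20)
  = 0.216333 / 0.855 = 0.2530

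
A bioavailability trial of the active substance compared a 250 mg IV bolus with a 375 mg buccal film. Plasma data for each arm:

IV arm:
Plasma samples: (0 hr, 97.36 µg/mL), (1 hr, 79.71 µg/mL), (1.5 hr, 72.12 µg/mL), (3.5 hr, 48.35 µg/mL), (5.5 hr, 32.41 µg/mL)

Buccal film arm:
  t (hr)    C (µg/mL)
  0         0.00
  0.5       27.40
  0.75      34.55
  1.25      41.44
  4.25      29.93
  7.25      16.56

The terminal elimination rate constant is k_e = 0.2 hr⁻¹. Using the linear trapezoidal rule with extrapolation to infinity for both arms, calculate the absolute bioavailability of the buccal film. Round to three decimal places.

Trapezoidal AUC_0→5.5 (IV):
  [0→1]: (97.36+79.71)/2 × 1 = 88.535
  [1→1.5]: (79.71+72.12)/2 × 0.5 = 37.9575
  [1.5→3.5]: (72.12+48.35)/2 × 2 = 120.47
  [3.5→5.5]: (48.35+32.41)/2 × 2 = 80.76
  Sum = 327.7225 µg/mL·hr
IV tail: 32.41/0.2 = 162.050; AUC_iv,0→∞ = 327.7225 + 162.050 = 489.7725 µg/mL·hr
Trapezoidal AUC_0→7.25 (buccal film):
  [0→0.5]: (0.00+27.40)/2 × 0.5 = 6.85
  [0.5→0.75]: (27.40+34.55)/2 × 0.25 = 7.74375
  [0.75→1.25]: (34.55+41.44)/2 × 0.5 = 18.9975
  [1.25→4.25]: (41.44+29.93)/2 × 3 = 107.055
  [4.25→7.25]: (29.93+16.56)/2 × 3 = 69.735
  Sum = 210.38125 µg/mL·hr
buccal film tail: 16.56/0.2 = 82.800; AUC_ev,0→∞ = 210.38125 + 82.800 = 293.18125 µg/mL·hr
F = (AUC_ev/D_ev)/(AUC_iv/D_iv) = (293.18125/375)/(489.7725/250) = 0.781817/1.95909 = 0.3991

F = 0.399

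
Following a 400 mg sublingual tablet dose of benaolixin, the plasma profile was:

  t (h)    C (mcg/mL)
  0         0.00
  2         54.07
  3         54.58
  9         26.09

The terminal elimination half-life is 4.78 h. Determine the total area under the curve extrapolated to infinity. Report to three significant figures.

Trapezoidal AUC_0→9:
  [0→2]: (0.00+54.07)/2 × 2 = 54.07
  [2→3]: (54.07+54.58)/2 × 1 = 54.325
  [3→9]: (54.58+26.09)/2 × 6 = 242.01
  Sum = 350.405 mcg/mL·h
k_e = ln2 / t½ = 0.693147 / 4.78 = 0.1450 h^-1
Extrapolated tail: C_last / k_e = 26.09 / 0.145 = 179.931
AUC_0→∞ = 350.405 + 179.931 = 530.336 mcg/mL·h

AUC = 530 mcg/mL·h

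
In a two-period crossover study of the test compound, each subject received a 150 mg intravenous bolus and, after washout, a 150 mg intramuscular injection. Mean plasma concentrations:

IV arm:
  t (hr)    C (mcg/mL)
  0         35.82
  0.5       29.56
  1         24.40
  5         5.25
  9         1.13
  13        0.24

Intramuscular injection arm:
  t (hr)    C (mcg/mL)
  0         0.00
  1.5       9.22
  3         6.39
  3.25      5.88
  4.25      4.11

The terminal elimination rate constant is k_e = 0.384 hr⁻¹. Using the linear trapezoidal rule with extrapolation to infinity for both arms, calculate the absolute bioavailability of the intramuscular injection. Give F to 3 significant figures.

F = 0.341

Trapezoidal AUC_0→13 (IV):
  [0→0.5]: (35.82+29.56)/2 × 0.5 = 16.345
  [0.5→1]: (29.56+24.40)/2 × 0.5 = 13.49
  [1→5]: (24.40+5.25)/2 × 4 = 59.3
  [5→9]: (5.25+1.13)/2 × 4 = 12.76
  [9→13]: (1.13+0.24)/2 × 4 = 2.74
  Sum = 104.635 mcg/mL·hr
IV tail: 0.24/0.384 = 0.625; AUC_iv,0→∞ = 104.635 + 0.625 = 105.26 mcg/mL·hr
Trapezoidal AUC_0→4.25 (intramuscular injection):
  [0→1.5]: (0.00+9.22)/2 × 1.5 = 6.915
  [1.5→3]: (9.22+6.39)/2 × 1.5 = 11.7075
  [3→3.25]: (6.39+5.88)/2 × 0.25 = 1.53375
  [3.25→4.25]: (5.88+4.11)/2 × 1 = 4.995
  Sum = 25.15125 mcg/mL·hr
intramuscular injection tail: 4.11/0.384 = 10.703; AUC_ev,0→∞ = 25.15125 + 10.703 = 35.85425 mcg/mL·hr
F = (AUC_ev/D_ev)/(AUC_iv/D_iv) = (35.85425/150)/(105.26/150) = 0.239028/0.701733 = 0.3406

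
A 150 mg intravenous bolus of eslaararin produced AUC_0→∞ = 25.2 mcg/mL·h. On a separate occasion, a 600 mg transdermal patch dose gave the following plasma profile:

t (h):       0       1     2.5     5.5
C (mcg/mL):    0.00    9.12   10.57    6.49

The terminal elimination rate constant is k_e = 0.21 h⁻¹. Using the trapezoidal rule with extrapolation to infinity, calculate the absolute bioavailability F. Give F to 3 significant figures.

F = 0.752

Trapezoidal AUC_0→5.5 (transdermal patch):
  [0→1]: (0.00+9.12)/2 × 1 = 4.56
  [1→2.5]: (9.12+10.57)/2 × 1.5 = 14.7675
  [2.5→5.5]: (10.57+6.49)/2 × 3 = 25.59
  Sum = 44.9175 mcg/mL·h
Tail: C_last/k_e = 6.49/0.21 = 30.905
AUC_0→∞ (transdermal patch) = 44.9175 + 30.905 = 75.8225 mcg/mL·h
F = (AUC_ev/D_ev)/(AUC_iv/D_iv) = (75.8225/600)/(25.2/150) = 0.126371/0.168 = 0.7522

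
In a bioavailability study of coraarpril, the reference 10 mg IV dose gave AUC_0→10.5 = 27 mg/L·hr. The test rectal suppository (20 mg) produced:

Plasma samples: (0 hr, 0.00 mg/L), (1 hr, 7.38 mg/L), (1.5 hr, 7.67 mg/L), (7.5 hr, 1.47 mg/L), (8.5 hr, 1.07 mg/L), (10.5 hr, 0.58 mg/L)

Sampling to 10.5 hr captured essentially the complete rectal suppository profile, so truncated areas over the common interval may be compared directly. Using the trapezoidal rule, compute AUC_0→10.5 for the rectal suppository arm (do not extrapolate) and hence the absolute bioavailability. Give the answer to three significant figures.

F = 0.700

Trapezoidal AUC_0→10.5 (rectal suppository):
  [0→1]: (0.00+7.38)/2 × 1 = 3.69
  [1→1.5]: (7.38+7.67)/2 × 0.5 = 3.7625
  [1.5→7.5]: (7.67+1.47)/2 × 6 = 27.42
  [7.5→8.5]: (1.47+1.07)/2 × 1 = 1.27
  [8.5→10.5]: (1.07+0.58)/2 × 2 = 1.65
  Sum = 37.7925 mg/L·hr
F = (AUC_ev/D_ev)/(AUC_iv/D_iv) = (37.7925/20)/(27/10) = 1.889625/2.7 = 0.6999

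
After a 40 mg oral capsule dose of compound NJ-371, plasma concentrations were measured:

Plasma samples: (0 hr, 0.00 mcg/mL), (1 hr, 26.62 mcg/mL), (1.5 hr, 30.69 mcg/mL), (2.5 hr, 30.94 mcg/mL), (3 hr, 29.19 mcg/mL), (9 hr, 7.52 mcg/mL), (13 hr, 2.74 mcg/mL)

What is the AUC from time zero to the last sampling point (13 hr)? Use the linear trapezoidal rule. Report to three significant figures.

AUC = 204 mcg/mL·hr

Trapezoidal AUC_0→13:
  [0→1]: (0.00+26.62)/2 × 1 = 13.31
  [1→1.5]: (26.62+30.69)/2 × 0.5 = 14.3275
  [1.5→2.5]: (30.69+30.94)/2 × 1 = 30.815
  [2.5→3]: (30.94+29.19)/2 × 0.5 = 15.0325
  [3→9]: (29.19+7.52)/2 × 6 = 110.13
  [9→13]: (7.52+2.74)/2 × 4 = 20.52
  Sum = 204.135 mcg/mL·hr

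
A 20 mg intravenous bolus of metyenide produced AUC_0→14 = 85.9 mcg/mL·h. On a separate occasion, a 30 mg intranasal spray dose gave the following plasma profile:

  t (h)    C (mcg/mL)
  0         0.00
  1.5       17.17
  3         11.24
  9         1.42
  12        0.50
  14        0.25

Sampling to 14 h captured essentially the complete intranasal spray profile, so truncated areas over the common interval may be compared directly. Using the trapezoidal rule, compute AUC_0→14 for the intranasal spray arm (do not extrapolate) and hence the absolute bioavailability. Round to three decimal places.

Trapezoidal AUC_0→14 (intranasal spray):
  [0→1.5]: (0.00+17.17)/2 × 1.5 = 12.8775
  [1.5→3]: (17.17+11.24)/2 × 1.5 = 21.3075
  [3→9]: (11.24+1.42)/2 × 6 = 37.98
  [9→12]: (1.42+0.50)/2 × 3 = 2.88
  [12→14]: (0.50+0.25)/2 × 2 = 0.75
  Sum = 75.795 mcg/mL·h
F = (AUC_ev/D_ev)/(AUC_iv/D_iv) = (75.795/30)/(85.9/20) = 2.5265/4.295 = 0.5882

F = 0.588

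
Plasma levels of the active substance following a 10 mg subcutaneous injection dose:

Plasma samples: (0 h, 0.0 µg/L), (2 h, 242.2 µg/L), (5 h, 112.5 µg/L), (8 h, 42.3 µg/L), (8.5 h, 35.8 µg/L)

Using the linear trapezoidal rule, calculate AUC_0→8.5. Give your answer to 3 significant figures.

Trapezoidal AUC_0→8.5:
  [0→2]: (0.0+242.2)/2 × 2 = 242.2
  [2→5]: (242.2+112.5)/2 × 3 = 532.05
  [5→8]: (112.5+42.3)/2 × 3 = 232.2
  [8→8.5]: (42.3+35.8)/2 × 0.5 = 19.525
  Sum = 1025.975 µg/L·h

AUC = 1030 µg/L·h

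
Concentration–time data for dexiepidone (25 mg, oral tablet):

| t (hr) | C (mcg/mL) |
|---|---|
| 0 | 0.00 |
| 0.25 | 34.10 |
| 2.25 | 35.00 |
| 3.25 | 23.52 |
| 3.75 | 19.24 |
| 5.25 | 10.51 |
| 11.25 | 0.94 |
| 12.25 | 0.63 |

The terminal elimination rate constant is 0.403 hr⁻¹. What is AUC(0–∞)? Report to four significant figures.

AUC = 172.3 mcg/mL·hr

Trapezoidal AUC_0→12.25:
  [0→0.25]: (0.00+34.10)/2 × 0.25 = 4.2625
  [0.25→2.25]: (34.10+35.00)/2 × 2 = 69.1
  [2.25→3.25]: (35.00+23.52)/2 × 1 = 29.26
  [3.25→3.75]: (23.52+19.24)/2 × 0.5 = 10.69
  [3.75→5.25]: (19.24+10.51)/2 × 1.5 = 22.3125
  [5.25→11.25]: (10.51+0.94)/2 × 6 = 34.35
  [11.25→12.25]: (0.94+0.63)/2 × 1 = 0.785
  Sum = 170.76 mcg/mL·hr
Extrapolated tail: C_last / k_e = 0.63 / 0.403 = 1.563
AUC_0→∞ = 170.76 + 1.563 = 172.323 mcg/mL·hr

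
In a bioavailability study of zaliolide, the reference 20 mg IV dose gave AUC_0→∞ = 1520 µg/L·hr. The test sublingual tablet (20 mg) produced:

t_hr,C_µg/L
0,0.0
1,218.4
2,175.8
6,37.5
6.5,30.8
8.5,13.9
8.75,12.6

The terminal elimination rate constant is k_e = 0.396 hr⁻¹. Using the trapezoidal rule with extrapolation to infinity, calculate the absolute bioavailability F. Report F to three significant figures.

Trapezoidal AUC_0→8.75 (sublingual tablet):
  [0→1]: (0.0+218.4)/2 × 1 = 109.2
  [1→2]: (218.4+175.8)/2 × 1 = 197.1
  [2→6]: (175.8+37.5)/2 × 4 = 426.6
  [6→6.5]: (37.5+30.8)/2 × 0.5 = 17.075
  [6.5→8.5]: (30.8+13.9)/2 × 2 = 44.7
  [8.5→8.75]: (13.9+12.6)/2 × 0.25 = 3.3125
  Sum = 797.9875 µg/L·hr
Tail: C_last/k_e = 12.6/0.396 = 31.818
AUC_0→∞ (sublingual tablet) = 797.9875 + 31.818 = 829.8055 µg/L·hr
F = (AUC_ev/D_ev)/(AUC_iv/D_iv) = (829.8055/20)/(1520/20) = 41.490275/76 = 0.5459

F = 0.546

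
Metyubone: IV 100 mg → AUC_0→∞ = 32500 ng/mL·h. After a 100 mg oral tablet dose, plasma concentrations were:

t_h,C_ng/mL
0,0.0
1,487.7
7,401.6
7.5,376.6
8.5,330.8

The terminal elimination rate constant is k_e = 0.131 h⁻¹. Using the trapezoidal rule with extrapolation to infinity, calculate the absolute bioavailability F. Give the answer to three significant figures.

F = 0.184

Trapezoidal AUC_0→8.5 (oral tablet):
  [0→1]: (0.0+487.7)/2 × 1 = 243.85
  [1→7]: (487.7+401.6)/2 × 6 = 2667.9
  [7→7.5]: (401.6+376.6)/2 × 0.5 = 194.55
  [7.5→8.5]: (376.6+330.8)/2 × 1 = 353.7
  Sum = 3460.0 ng/mL·h
Tail: C_last/k_e = 330.8/0.131 = 2525.191
AUC_0→∞ (oral tablet) = 3460.0 + 2525.191 = 5985.191 ng/mL·h
F = (AUC_ev/D_ev)/(AUC_iv/D_iv) = (5985.191/100)/(32500/100) = 59.85191/325 = 0.1842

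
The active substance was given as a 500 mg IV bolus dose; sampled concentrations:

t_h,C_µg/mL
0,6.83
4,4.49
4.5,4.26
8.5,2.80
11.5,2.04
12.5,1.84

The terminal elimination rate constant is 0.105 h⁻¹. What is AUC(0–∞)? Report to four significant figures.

AUC = 65.67 µg/mL·h

Trapezoidal AUC_0→12.5:
  [0→4]: (6.83+4.49)/2 × 4 = 22.64
  [4→4.5]: (4.49+4.26)/2 × 0.5 = 2.1875
  [4.5→8.5]: (4.26+2.80)/2 × 4 = 14.12
  [8.5→11.5]: (2.80+2.04)/2 × 3 = 7.26
  [11.5→12.5]: (2.04+1.84)/2 × 1 = 1.94
  Sum = 48.1475 µg/mL·h
Extrapolated tail: C_last / k_e = 1.84 / 0.105 = 17.524
AUC_0→∞ = 48.1475 + 17.524 = 65.6715 µg/mL·h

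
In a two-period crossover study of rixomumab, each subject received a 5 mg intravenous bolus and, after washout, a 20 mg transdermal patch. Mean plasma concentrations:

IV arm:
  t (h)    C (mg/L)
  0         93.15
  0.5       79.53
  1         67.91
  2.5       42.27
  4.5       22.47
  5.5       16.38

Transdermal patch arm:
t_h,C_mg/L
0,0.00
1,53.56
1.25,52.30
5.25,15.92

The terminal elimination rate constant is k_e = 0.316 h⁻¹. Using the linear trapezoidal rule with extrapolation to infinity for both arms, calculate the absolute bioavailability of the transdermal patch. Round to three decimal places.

F = 0.190

Trapezoidal AUC_0→5.5 (IV):
  [0→0.5]: (93.15+79.53)/2 × 0.5 = 43.17
  [0.5→1]: (79.53+67.91)/2 × 0.5 = 36.86
  [1→2.5]: (67.91+42.27)/2 × 1.5 = 82.635
  [2.5→4.5]: (42.27+22.47)/2 × 2 = 64.74
  [4.5→5.5]: (22.47+16.38)/2 × 1 = 19.425
  Sum = 246.83 mg/L·h
IV tail: 16.38/0.316 = 51.835; AUC_iv,0→∞ = 246.83 + 51.835 = 298.665 mg/L·h
Trapezoidal AUC_0→5.25 (transdermal patch):
  [0→1]: (0.00+53.56)/2 × 1 = 26.78
  [1→1.25]: (53.56+52.30)/2 × 0.25 = 13.2325
  [1.25→5.25]: (52.30+15.92)/2 × 4 = 136.44
  Sum = 176.4525 mg/L·h
transdermal patch tail: 15.92/0.316 = 50.380; AUC_ev,0→∞ = 176.4525 + 50.380 = 226.8325 mg/L·h
F = (AUC_ev/D_ev)/(AUC_iv/D_iv) = (226.8325/20)/(298.665/5) = 11.341625/59.733 = 0.1899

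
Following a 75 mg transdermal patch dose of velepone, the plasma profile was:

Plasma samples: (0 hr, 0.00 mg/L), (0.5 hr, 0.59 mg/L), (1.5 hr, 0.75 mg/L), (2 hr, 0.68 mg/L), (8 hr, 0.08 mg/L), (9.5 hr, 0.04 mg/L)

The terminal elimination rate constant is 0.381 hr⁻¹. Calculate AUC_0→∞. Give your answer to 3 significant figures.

AUC = 3.65 mg/L·hr

Trapezoidal AUC_0→9.5:
  [0→0.5]: (0.00+0.59)/2 × 0.5 = 0.1475
  [0.5→1.5]: (0.59+0.75)/2 × 1 = 0.67
  [1.5→2]: (0.75+0.68)/2 × 0.5 = 0.3575
  [2→8]: (0.68+0.08)/2 × 6 = 2.28
  [8→9.5]: (0.08+0.04)/2 × 1.5 = 0.09
  Sum = 3.545 mg/L·hr
Extrapolated tail: C_last / k_e = 0.04 / 0.381 = 0.105
AUC_0→∞ = 3.545 + 0.105 = 3.65 mg/L·hr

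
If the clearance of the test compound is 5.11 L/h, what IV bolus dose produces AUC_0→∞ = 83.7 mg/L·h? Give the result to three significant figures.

Dose = 428 mg

Dose_iv = CL × AUC_0→∞
     = 5.11 × 83.7 = 427.707 mg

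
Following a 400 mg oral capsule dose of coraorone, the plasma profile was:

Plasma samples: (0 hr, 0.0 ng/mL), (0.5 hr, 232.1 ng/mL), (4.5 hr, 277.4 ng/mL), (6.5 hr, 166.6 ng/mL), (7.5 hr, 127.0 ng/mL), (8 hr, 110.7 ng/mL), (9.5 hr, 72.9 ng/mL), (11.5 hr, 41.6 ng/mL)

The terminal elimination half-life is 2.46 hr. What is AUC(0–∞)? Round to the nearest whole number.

Trapezoidal AUC_0→11.5:
  [0→0.5]: (0.0+232.1)/2 × 0.5 = 58.025
  [0.5→4.5]: (232.1+277.4)/2 × 4 = 1019.0
  [4.5→6.5]: (277.4+166.6)/2 × 2 = 444.0
  [6.5→7.5]: (166.6+127.0)/2 × 1 = 146.8
  [7.5→8]: (127.0+110.7)/2 × 0.5 = 59.425
  [8→9.5]: (110.7+72.9)/2 × 1.5 = 137.7
  [9.5→11.5]: (72.9+41.6)/2 × 2 = 114.5
  Sum = 1979.45 ng/mL·hr
k_e = ln2 / t½ = 0.693147 / 2.46 = 0.2818 hr^-1
Extrapolated tail: C_last / k_e = 41.6 / 0.2818 = 147.622
AUC_0→∞ = 1979.45 + 147.622 = 2127.072 ng/mL·hr

AUC = 2127 ng/mL·hr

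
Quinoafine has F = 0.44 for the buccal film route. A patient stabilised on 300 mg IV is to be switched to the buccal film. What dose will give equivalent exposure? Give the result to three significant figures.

For equal systemic exposure: F × D_ev = D_iv
D_ev = D_iv / F = 300 / 0.44 = 681.818 mg

D_buccal = 682 mg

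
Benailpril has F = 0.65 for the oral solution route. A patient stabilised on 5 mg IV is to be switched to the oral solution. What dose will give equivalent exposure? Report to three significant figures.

For equal systemic exposure: F × D_ev = D_iv
D_ev = D_iv / F = 5 / 0.65 = 7.69231 mg

D_oral = 7.69 mg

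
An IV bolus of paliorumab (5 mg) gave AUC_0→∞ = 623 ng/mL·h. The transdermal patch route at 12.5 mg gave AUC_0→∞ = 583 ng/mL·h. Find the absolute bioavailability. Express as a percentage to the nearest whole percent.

F = (AUC_ev / D_ev) / (AUC_iv / D_iv)
  = (583/12.5) / (623/5)
  = 46.64 / 124.6 = 0.3743
  = 37.43%

F = 37%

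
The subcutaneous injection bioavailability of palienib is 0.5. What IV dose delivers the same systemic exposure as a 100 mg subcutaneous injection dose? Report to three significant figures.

D_iv = 50.0 mg

Systemic exposure from an extravascular dose = F × D_ev, so the equivalent IV dose is F × D_ev.
D_iv = F × D_ev = 0.5 × 100 = 50 mg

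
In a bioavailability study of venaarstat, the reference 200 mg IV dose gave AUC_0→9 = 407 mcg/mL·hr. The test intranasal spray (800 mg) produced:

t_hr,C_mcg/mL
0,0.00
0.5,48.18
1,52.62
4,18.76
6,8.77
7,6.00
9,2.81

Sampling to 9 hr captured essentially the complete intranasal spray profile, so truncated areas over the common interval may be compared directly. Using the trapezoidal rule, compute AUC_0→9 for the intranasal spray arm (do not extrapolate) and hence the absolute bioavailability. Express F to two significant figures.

F = 0.12

Trapezoidal AUC_0→9 (intranasal spray):
  [0→0.5]: (0.00+48.18)/2 × 0.5 = 12.045
  [0.5→1]: (48.18+52.62)/2 × 0.5 = 25.2
  [1→4]: (52.62+18.76)/2 × 3 = 107.07
  [4→6]: (18.76+8.77)/2 × 2 = 27.53
  [6→7]: (8.77+6.00)/2 × 1 = 7.385
  [7→9]: (6.00+2.81)/2 × 2 = 8.81
  Sum = 188.04 mcg/mL·hr
F = (AUC_ev/D_ev)/(AUC_iv/D_iv) = (188.04/800)/(407/200) = 0.23505/2.035 = 0.1155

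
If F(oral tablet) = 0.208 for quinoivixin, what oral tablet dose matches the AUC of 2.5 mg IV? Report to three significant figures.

For equal systemic exposure: F × D_ev = D_iv
D_ev = D_iv / F = 2.5 / 0.208 = 12.0192 mg

D_oral = 12.0 mg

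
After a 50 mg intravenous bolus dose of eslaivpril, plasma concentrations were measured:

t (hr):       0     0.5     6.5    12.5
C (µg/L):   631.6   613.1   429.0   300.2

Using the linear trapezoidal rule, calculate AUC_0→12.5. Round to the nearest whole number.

Trapezoidal AUC_0→12.5:
  [0→0.5]: (631.6+613.1)/2 × 0.5 = 311.175
  [0.5→6.5]: (613.1+429.0)/2 × 6 = 3126.3
  [6.5→12.5]: (429.0+300.2)/2 × 6 = 2187.6
  Sum = 5625.075 µg/L·hr

AUC = 5625 µg/L·hr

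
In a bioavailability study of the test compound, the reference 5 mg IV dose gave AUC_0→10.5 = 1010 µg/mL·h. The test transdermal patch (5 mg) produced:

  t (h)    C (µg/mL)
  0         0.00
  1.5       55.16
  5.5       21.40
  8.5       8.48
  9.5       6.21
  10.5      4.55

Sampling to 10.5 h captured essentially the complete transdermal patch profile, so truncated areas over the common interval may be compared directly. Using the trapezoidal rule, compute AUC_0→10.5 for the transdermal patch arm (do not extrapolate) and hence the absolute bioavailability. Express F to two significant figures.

F = 0.25

Trapezoidal AUC_0→10.5 (transdermal patch):
  [0→1.5]: (0.00+55.16)/2 × 1.5 = 41.37
  [1.5→5.5]: (55.16+21.40)/2 × 4 = 153.12
  [5.5→8.5]: (21.40+8.48)/2 × 3 = 44.82
  [8.5→9.5]: (8.48+6.21)/2 × 1 = 7.345
  [9.5→10.5]: (6.21+4.55)/2 × 1 = 5.38
  Sum = 252.035 µg/mL·h
F = (AUC_ev/D_ev)/(AUC_iv/D_iv) = (252.035/5)/(1010/5) = 50.407/202 = 0.2495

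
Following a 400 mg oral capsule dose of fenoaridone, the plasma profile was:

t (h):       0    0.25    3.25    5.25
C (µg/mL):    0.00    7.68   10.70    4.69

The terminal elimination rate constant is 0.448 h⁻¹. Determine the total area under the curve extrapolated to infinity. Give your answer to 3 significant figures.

Trapezoidal AUC_0→5.25:
  [0→0.25]: (0.00+7.68)/2 × 0.25 = 0.96
  [0.25→3.25]: (7.68+10.70)/2 × 3 = 27.57
  [3.25→5.25]: (10.70+4.69)/2 × 2 = 15.39
  Sum = 43.92 µg/mL·h
Extrapolated tail: C_last / k_e = 4.69 / 0.448 = 10.469
AUC_0→∞ = 43.92 + 10.469 = 54.389 µg/mL·h

AUC = 54.4 µg/mL·h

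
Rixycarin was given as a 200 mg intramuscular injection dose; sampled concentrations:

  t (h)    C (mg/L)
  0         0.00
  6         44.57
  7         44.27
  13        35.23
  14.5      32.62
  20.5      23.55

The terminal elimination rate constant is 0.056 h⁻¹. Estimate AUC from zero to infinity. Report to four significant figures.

Trapezoidal AUC_0→20.5:
  [0→6]: (0.00+44.57)/2 × 6 = 133.71
  [6→7]: (44.57+44.27)/2 × 1 = 44.42
  [7→13]: (44.27+35.23)/2 × 6 = 238.5
  [13→14.5]: (35.23+32.62)/2 × 1.5 = 50.8875
  [14.5→20.5]: (32.62+23.55)/2 × 6 = 168.51
  Sum = 636.0275 mg/L·h
Extrapolated tail: C_last / k_e = 23.55 / 0.056 = 420.536
AUC_0→∞ = 636.0275 + 420.536 = 1056.5635 mg/L·h

AUC = 1057 mg/L·h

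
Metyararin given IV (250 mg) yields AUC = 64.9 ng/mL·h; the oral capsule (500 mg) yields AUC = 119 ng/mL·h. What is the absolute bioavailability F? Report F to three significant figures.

F = 0.917

F = (AUC_ev / D_ev) / (AUC_iv / D_iv)
  = (119/500) / (64.9/250)
  = 0.238 / 0.2596 = 0.9168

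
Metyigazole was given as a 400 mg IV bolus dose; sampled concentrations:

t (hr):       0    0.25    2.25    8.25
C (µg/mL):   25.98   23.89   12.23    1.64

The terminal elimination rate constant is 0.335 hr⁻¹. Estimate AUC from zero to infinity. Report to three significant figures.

Trapezoidal AUC_0→8.25:
  [0→0.25]: (25.98+23.89)/2 × 0.25 = 6.23375
  [0.25→2.25]: (23.89+12.23)/2 × 2 = 36.12
  [2.25→8.25]: (12.23+1.64)/2 × 6 = 41.61
  Sum = 83.96375 µg/mL·hr
Extrapolated tail: C_last / k_e = 1.64 / 0.335 = 4.896
AUC_0→∞ = 83.96375 + 4.896 = 88.85975 µg/mL·hr

AUC = 88.9 µg/mL·hr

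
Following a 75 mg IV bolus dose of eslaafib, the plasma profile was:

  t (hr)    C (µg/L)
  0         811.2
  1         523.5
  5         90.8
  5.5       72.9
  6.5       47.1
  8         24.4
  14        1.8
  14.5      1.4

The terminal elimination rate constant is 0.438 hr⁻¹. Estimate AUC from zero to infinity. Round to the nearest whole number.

AUC = 2133 µg/L·hr

Trapezoidal AUC_0→14.5:
  [0→1]: (811.2+523.5)/2 × 1 = 667.35
  [1→5]: (523.5+90.8)/2 × 4 = 1228.6
  [5→5.5]: (90.8+72.9)/2 × 0.5 = 40.925
  [5.5→6.5]: (72.9+47.1)/2 × 1 = 60.0
  [6.5→8]: (47.1+24.4)/2 × 1.5 = 53.625
  [8→14]: (24.4+1.8)/2 × 6 = 78.6
  [14→14.5]: (1.8+1.4)/2 × 0.5 = 0.8
  Sum = 2129.9 µg/L·hr
Extrapolated tail: C_last / k_e = 1.4 / 0.438 = 3.196
AUC_0→∞ = 2129.9 + 3.196 = 2133.096 µg/L·hr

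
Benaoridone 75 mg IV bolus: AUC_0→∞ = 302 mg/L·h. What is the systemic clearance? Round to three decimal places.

CL = Dose_iv / AUC_0→∞
   = 75 / 302 = 0.248344 L/h

CL = 0.248 L/h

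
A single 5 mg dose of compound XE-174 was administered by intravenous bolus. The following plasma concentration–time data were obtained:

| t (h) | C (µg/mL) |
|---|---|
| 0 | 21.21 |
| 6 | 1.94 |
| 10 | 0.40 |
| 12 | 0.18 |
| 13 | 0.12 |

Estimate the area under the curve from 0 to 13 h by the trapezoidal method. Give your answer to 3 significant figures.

AUC = 74.9 µg/mL·h

Trapezoidal AUC_0→13:
  [0→6]: (21.21+1.94)/2 × 6 = 69.45
  [6→10]: (1.94+0.40)/2 × 4 = 4.68
  [10→12]: (0.40+0.18)/2 × 2 = 0.58
  [12→13]: (0.18+0.12)/2 × 1 = 0.15
  Sum = 74.86 µg/mL·h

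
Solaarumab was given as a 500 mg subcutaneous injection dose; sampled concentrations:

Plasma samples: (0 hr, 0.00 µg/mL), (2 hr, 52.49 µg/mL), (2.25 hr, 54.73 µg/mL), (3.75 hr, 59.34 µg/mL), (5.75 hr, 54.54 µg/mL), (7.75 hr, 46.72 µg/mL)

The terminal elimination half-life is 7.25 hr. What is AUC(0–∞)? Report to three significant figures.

Trapezoidal AUC_0→7.75:
  [0→2]: (0.00+52.49)/2 × 2 = 52.49
  [2→2.25]: (52.49+54.73)/2 × 0.25 = 13.4025
  [2.25→3.75]: (54.73+59.34)/2 × 1.5 = 85.5525
  [3.75→5.75]: (59.34+54.54)/2 × 2 = 113.88
  [5.75→7.75]: (54.54+46.72)/2 × 2 = 101.26
  Sum = 366.585 µg/mL·hr
k_e = ln2 / t½ = 0.693147 / 7.25 = 0.0956 hr^-1
Extrapolated tail: C_last / k_e = 46.72 / 0.0956 = 488.703
AUC_0→∞ = 366.585 + 488.703 = 855.288 µg/mL·hr

AUC = 855 µg/mL·hr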